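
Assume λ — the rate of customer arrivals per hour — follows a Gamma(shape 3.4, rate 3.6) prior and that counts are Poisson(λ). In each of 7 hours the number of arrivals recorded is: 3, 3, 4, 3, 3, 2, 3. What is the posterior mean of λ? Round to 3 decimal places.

Posterior mean ≈ 2.302

Total count ∑xᵢ = 21 over n = 7 hours.
Gamma is conjugate to the Poisson likelihood: posterior is Gamma(shape = 3.4+21 = 24.4, rate = 3.6+7 = 10.6).
E[λ | data] = 24.4/10.6 = 2.302.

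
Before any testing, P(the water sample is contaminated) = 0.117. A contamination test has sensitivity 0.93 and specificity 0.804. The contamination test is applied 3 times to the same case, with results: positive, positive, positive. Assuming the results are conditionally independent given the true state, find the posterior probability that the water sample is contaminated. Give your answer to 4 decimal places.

With H the event that the water sample is contaminated, the joint likelihood of the observed sequence is P(data|H) = 0.93·0.93·0.93 = 0.80436 and P(data|¬H) = 0.196·0.196·0.196 = 0.0075295.
Bayes: P(H|data) = 0.117·0.80436 / (0.117·0.80436 + 0.883·0.0075295) = 0.094110/0.10076 = 0.9340.

Posterior P(H) ≈ 0.9340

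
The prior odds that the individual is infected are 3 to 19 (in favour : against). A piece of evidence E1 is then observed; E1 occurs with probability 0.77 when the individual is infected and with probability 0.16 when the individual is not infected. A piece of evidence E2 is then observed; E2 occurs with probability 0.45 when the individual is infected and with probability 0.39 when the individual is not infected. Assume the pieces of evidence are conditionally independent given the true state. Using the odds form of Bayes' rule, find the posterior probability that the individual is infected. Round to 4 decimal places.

Posterior probability ≈ 0.4672

Prior odds = 3/19 = 0.15789.
Likelihood ratio for E1 = 0.77/0.16 = 4.8125.
Likelihood ratio for E2 = 0.45/0.39 = 1.1538.
Posterior odds = prior odds × LR₁ × LR₂ = 0.87677.
Posterior probability = odds/(1+odds) = 0.87677/1.8768 = 0.4672.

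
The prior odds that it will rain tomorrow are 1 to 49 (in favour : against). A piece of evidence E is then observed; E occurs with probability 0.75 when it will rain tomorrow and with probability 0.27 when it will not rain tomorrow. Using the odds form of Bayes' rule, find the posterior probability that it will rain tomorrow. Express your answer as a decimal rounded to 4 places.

Posterior probability ≈ 0.0536

Prior odds = 1/49 = 0.020408. In log-odds, ln(0.020408) = -3.8918.
Add log likelihood ratio: ln(2.7778) = 1.0217.
Posterior log-odds = -2.8702, so posterior odds = exp(-2.8702) = 0.056689. Converting, P(H|E) = 0.056689/1.0567 = 0.0536.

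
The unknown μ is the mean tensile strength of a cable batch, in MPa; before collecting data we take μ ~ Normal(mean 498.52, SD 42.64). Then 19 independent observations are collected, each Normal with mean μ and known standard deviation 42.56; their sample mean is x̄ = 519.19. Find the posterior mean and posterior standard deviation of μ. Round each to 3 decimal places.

Posterior mean ≈ 518.160; posterior SD ≈ 9.518

With known σ, the Normal prior is conjugate. Weight on the data is w = (n/σ²)/(n/σ² + 1/τ₀²) = 0.0104894/(0.0104894+0.00055000) = 0.95018.
Posterior mean = w·x̄ + (1−w)·μ₀ = 0.95018·519.19 + 0.049822·498.52 = 518.160. Posterior variance = 1/(0.0104894+0.00055000) = 90.5847, so SD = 9.518.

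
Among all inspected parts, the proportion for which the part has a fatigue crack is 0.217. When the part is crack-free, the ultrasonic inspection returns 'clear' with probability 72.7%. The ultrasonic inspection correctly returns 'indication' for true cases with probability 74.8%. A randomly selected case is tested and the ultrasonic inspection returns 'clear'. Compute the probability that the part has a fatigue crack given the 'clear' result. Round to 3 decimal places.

P(H | E) ≈ 0.088

Let H be the event that the part has a fatigue crack. P(H) = 0.217, so P(¬H) = 0.783. With E the 'clear' result, P(E|H) = 0.252 and P(E|¬H) = 0.727.
P(E) = 0.252·0.217 + 0.727·0.783 = 0.054684 + 0.56924 = 0.62392.
By Bayes' theorem, P(H|E) = 0.054684 / 0.62392 = 0.088.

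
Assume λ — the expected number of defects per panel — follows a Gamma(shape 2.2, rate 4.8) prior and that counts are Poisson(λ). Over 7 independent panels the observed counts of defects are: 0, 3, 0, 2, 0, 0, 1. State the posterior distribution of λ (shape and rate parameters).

The Poisson likelihood adds the total count to the shape and the number of exposure periods to the rate. Here ∑xᵢ = 6 and n = 7, so shape 2.2→8.2 and rate 4.8→11.8.

Posterior: Gamma(shape=8.2, rate=11.8)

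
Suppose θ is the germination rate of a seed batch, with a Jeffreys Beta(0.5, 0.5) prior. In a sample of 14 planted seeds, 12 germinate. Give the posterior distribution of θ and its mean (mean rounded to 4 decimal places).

Posterior: Beta(12.5, 2.5); mean ≈ 0.8333

Observing 12 successes and 2 failures updates Beta(0.5, 0.5) by adding the success and failure counts to the two shape parameters: α = 0.5+12 = 12.5, β = 0.5+2 = 2.5.
Posterior mean = α/(α+β) = 12.5/15 = 0.8333.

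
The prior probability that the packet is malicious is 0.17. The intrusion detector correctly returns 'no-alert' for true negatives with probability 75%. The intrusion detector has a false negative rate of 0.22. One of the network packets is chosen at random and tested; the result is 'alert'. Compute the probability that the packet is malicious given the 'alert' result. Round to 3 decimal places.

P(H | E) ≈ 0.390

Write H for 'the packet is malicious'. Prior odds H:¬H = 0.17/0.83 = 0.20482. For the 'alert' outcome, the likelihood ratio is 0.78/0.25 = 3.1200.
Posterior odds = 0.20482 × 3.1200 = 0.63904, so P(H|E) = 0.63904/(1+0.63904) = 0.390.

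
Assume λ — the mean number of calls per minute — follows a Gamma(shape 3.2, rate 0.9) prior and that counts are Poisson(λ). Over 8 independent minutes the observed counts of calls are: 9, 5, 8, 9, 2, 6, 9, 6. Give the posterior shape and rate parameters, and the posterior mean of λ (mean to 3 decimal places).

Posterior: Gamma(shape=57.2, rate=8.9); mean ≈ 6.427

Total count ∑xᵢ = 54 over n = 8 minutes.
Gamma is conjugate to the Poisson likelihood: posterior is Gamma(shape = 3.2+54 = 57.2, rate = 0.9+8 = 8.9).
Posterior mean = shape/rate = 57.2/8.9 = 6.427.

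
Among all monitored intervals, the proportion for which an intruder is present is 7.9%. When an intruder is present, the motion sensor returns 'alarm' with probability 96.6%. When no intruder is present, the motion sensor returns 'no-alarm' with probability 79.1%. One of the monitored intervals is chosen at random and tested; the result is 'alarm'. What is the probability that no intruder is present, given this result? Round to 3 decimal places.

P(¬H | E) ≈ 0.716

Write H for 'an intruder is present'. Prior odds H:¬H = 0.079/0.921 = 0.085776. For the 'alarm' outcome, the likelihood ratio is 0.966/0.209 = 4.6220.
Posterior odds = 0.085776 × 4.6220 = 0.39646, so P(H|E) = 0.39646/(1+0.39646) = 0.284. Then P(¬H|E) = 1 − 0.284 = 0.716.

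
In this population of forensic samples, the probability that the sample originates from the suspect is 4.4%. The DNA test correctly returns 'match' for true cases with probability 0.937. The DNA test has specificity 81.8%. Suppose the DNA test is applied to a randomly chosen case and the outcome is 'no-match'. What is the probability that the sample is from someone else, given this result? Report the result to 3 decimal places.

Write H for 'the sample originates from the suspect'. Prior odds H:¬H = 0.044/0.956 = 0.046025. For the 'no-match' outcome, the likelihood ratio is 0.063/0.818 = 0.077017.
Posterior odds = 0.046025 × 0.077017 = 0.0035447, so P(H|E) = 0.0035447/(1+0.0035447) = 0.004. Then P(¬H|E) = 1 − 0.004 = 0.996.

P(¬H | E) ≈ 0.996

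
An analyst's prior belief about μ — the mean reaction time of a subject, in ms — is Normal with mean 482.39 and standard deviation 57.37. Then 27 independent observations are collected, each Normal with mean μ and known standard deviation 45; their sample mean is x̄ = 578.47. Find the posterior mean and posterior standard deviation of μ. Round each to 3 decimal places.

Posterior mean ≈ 576.329; posterior SD ≈ 8.563

Prior precision 1/τ₀² = 1/57.37² = 0.00030383; data precision n/σ² = 27/45² = 0.0133333.
Posterior precision = 0.00030383 + 0.0133333 = 0.0136372, giving posterior SD = 1/√0.0136372 = 8.563.
Posterior mean = (0.00030383·482.39 + 0.0133333·578.47) / 0.0136372 = 576.329.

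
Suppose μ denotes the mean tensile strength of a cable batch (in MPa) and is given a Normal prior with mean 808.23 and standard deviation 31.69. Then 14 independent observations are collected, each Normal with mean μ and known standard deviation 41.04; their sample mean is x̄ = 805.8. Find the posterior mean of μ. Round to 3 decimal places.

With known σ, the Normal prior is conjugate. Weight on the data is w = (n/σ²)/(n/σ² + 1/τ₀²) = 0.00831215/(0.00831215+0.00099576) = 0.89302.
Posterior mean = w·x̄ + (1−w)·μ₀ = 0.89302·805.8 + 0.10698·808.23 = 806.060.

Posterior mean ≈ 806.060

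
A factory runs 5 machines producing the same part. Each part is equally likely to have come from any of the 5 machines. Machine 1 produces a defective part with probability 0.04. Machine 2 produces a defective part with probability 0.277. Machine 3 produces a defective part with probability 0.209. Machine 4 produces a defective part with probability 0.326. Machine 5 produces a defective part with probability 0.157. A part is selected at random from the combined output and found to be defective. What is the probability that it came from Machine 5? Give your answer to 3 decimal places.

P(defective|M1) = 0.04; P(defective|M2) = 0.277; P(defective|M3) = 0.209; P(defective|M4) = 0.326; P(defective|M5) = 0.157.
Prior × likelihood for each source: 0.2·0.04=0.008000, 0.2·0.277=0.05540, 0.2·0.209=0.04180, 0.2·0.326=0.06520, 0.2·0.157=0.03140. Summing gives P(defective) = 0.20180.
P(Machine 5 | defective) = 0.03140 / 0.20180 = 0.156.

Posterior probability ≈ 0.156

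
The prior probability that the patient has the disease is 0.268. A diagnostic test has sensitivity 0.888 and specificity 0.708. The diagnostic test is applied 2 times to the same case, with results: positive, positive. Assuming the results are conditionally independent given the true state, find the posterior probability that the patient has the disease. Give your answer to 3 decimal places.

Let H be the event that the patient has the disease; start with P(H) = 0.268. P('positive'|H) = 0.888, P('positive'|¬H) = 0.292.
Update on result 1 ('positive'): P(H) ← 0.888·0.2680 / (0.888·0.2680 + 0.292·0.7320) = 0.23798/0.45173 = 0.5268.
Update on result 2 ('positive'): P(H) ← 0.888·0.5268 / (0.888·0.5268 + 0.292·0.4732) = 0.46783/0.60599 = 0.7720.

Posterior P(H) ≈ 0.772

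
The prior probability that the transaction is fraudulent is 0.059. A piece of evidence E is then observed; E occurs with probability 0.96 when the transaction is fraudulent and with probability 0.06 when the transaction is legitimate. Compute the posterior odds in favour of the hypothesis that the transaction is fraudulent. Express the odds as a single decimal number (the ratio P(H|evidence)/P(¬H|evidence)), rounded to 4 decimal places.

Posterior odds ≈ 1.0032

Prior odds = 0.059/(1−0.059) = 0.062699.
Likelihood ratio for E = 0.96/0.06 = 16.000.
Posterior odds = prior odds × LR = 1.0032.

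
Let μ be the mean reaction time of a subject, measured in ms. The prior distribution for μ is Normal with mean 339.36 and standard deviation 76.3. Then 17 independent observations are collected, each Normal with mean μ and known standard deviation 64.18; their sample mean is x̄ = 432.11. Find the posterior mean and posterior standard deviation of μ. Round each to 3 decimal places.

Posterior mean ≈ 428.404; posterior SD ≈ 15.252

With known σ, the Normal prior is conjugate. Weight on the data is w = (n/σ²)/(n/σ² + 1/τ₀²) = 0.00412714/(0.00412714+0.00017177) = 0.96004.
Posterior mean = w·x̄ + (1−w)·μ₀ = 0.96004·432.11 + 0.039957·339.36 = 428.404. Posterior variance = 1/(0.00412714+0.00017177) = 232.617, so SD = 15.252.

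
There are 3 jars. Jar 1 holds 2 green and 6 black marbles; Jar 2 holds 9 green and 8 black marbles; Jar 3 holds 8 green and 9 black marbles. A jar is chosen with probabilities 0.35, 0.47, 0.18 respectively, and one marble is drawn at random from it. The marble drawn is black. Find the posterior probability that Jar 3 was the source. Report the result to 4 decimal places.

Posterior probability ≈ 0.1646

Tabulate prior·likelihood by source: [1] prior 0.35, lik 0.75, product 0.2625; [2] prior 0.47, lik 0.4706, product 0.2212; [3] prior 0.18, lik 0.5294, product 0.09529.
Normalizing constant = 0.57897; the posterior for Jar 3 is its product over the sum, 0.09529/0.57897 = 0.1646.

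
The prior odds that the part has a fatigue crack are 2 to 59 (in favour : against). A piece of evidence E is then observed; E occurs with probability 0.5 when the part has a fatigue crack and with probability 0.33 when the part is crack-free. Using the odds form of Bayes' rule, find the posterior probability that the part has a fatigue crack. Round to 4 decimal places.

Prior odds = 2/59 = 0.033898. In log-odds, ln(0.033898) = -3.3844.
Add log likelihood ratio: ln(1.5152) = 0.41552.
Posterior log-odds = -2.9689, so posterior odds = exp(-2.9689) = 0.051361. Converting, P(H|E) = 0.051361/1.0514 = 0.0489.

Posterior probability ≈ 0.0489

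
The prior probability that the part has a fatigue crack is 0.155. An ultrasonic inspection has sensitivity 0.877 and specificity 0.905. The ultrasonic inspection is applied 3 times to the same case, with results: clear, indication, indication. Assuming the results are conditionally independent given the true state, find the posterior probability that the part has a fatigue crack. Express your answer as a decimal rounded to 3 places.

Posterior P(H) ≈ 0.680

Let H be the event that the part has a fatigue crack; start with P(H) = 0.155. P('indication'|H) = 0.877, P('indication'|¬H) = 0.095.
Update on result 1 ('clear'): P(H) ← 0.123·0.1550 / (0.123·0.1550 + 0.905·0.8450) = 0.019065/0.78379 = 0.0243.
Update on result 2 ('indication'): P(H) ← 0.877·0.0243 / (0.877·0.0243 + 0.095·0.9757) = 0.021332/0.11402 = 0.1871.
Update on result 3 ('indication'): P(H) ← 0.877·0.1871 / (0.877·0.1871 + 0.095·0.8129) = 0.16408/0.24130 = 0.6800.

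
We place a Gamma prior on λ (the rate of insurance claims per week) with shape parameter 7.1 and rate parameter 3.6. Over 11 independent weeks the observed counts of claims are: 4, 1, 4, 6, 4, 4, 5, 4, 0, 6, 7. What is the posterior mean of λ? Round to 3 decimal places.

Posterior mean ≈ 3.568

Total count ∑xᵢ = 45 over n = 11 weeks.
Gamma is conjugate to the Poisson likelihood: posterior is Gamma(shape = 7.1+45 = 52.1, rate = 3.6+11 = 14.6).
Posterior mean = shape/rate = 52.1/14.6 = 3.568.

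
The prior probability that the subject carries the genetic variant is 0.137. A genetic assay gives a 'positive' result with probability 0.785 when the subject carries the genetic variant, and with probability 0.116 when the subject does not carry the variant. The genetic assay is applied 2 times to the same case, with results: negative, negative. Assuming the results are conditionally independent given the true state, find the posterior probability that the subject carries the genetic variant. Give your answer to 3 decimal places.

Posterior P(H) ≈ 0.009

Let H be the event that the subject carries the genetic variant; start with P(H) = 0.137. P('positive'|H) = 0.785, P('positive'|¬H) = 0.116.
Update on result 1 ('negative'): P(H) ← 0.215·0.1370 / (0.215·0.1370 + 0.884·0.8630) = 0.029455/0.79235 = 0.0372.
Update on result 2 ('negative'): P(H) ← 0.215·0.0372 / (0.215·0.0372 + 0.884·0.9628) = 0.0079925/0.85913 = 0.0093.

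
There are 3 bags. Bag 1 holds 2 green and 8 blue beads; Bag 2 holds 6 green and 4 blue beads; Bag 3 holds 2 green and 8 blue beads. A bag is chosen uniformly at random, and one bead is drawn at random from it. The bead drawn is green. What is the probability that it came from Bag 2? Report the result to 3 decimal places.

Posterior probability ≈ 0.600

P(green|Bag 1) = 0.2; P(green|Bag 2) = 0.6; P(green|Bag 3) = 0.2.
Prior × likelihood for each source: 0.333333·0.2=0.06667, 0.333333·0.6=0.2000, 0.333333·0.2=0.06667. Summing gives P(green) = 0.33333.
P(Bag 2 | green) = 0.2000 / 0.33333 = 0.600.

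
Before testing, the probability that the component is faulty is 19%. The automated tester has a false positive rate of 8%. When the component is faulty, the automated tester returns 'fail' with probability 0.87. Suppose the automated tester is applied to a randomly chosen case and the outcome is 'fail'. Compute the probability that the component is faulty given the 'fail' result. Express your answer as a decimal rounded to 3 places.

Write H for 'the component is faulty'. Prior odds H:¬H = 0.19/0.81 = 0.23457. For the 'fail' outcome, the likelihood ratio is 0.87/0.08 = 10.875.
Posterior odds = 0.23457 × 10.875 = 2.5509, so P(H|E) = 2.5509/(1+2.5509) = 0.718.

P(H | E) ≈ 0.718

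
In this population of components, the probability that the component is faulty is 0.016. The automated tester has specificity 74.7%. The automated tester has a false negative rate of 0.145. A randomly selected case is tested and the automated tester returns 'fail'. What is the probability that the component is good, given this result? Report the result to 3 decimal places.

P(¬H | E) ≈ 0.948

Let H be the event that the component is faulty. P(H) = 0.016, so P(¬H) = 0.984. With E the 'fail' result, P(E|H) = 0.855 and P(E|¬H) = 0.253.
P(E) = 0.855·0.016 + 0.253·0.984 = 0.013680 + 0.24895 = 0.26263.
By Bayes' theorem, P(H|E) = 0.013680 / 0.26263 = 0.052. Hence P(¬H|E) = 1 − 0.052 = 0.948.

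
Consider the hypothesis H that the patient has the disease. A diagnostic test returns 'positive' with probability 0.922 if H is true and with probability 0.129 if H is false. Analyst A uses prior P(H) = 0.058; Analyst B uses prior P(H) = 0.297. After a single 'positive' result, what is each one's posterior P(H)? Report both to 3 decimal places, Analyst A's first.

The likelihood ratio for a 'positive' result is 0.922/0.129 = 7.1473.
Analyst A: prior odds 0.058/0.942 = 0.061571; posterior odds 0.44007; posterior probability 0.306.
Analyst B: prior odds 0.297/0.703 = 0.42248; posterior odds 3.0196; posterior probability 0.751.

Analyst A: 0.306; Analyst B: 0.751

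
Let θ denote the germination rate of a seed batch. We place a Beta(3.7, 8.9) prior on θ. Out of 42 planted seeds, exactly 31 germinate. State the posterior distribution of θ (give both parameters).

Posterior: Beta(34.7, 19.9)

Observing 31 successes and 11 failures updates Beta(3.7, 8.9) by adding the success and failure counts to the two shape parameters: α = 3.7+31 = 34.7, β = 8.9+11 = 19.9.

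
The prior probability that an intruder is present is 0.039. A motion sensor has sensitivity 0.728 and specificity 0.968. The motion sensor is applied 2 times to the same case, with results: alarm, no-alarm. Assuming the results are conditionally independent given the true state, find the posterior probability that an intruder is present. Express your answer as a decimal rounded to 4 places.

Posterior P(H) ≈ 0.2060

Let H be the event that an intruder is present; start with P(H) = 0.039. P('alarm'|H) = 0.728, P('alarm'|¬H) = 0.032.
Update on result 1 ('alarm'): P(H) ← 0.728·0.0390 / (0.728·0.0390 + 0.032·0.9610) = 0.028392/0.059144 = 0.4800.
Update on result 2 ('no-alarm'): P(H) ← 0.272·0.4800 / (0.272·0.4800 + 0.968·0.5200) = 0.13057/0.63389 = 0.2060.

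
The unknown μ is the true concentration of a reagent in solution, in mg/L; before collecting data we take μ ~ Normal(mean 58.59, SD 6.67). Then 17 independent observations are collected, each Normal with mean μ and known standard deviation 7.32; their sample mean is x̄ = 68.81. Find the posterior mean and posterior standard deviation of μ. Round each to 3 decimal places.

Prior precision 1/τ₀² = 1/6.67² = 0.0224775; data precision n/σ² = 17/7.32² = 0.317268.
Posterior precision = 0.0224775 + 0.317268 = 0.339746, giving posterior SD = 1/√0.339746 = 1.716.
Posterior mean = (0.0224775·58.59 + 0.317268·68.81) / 0.339746 = 68.134.

Posterior mean ≈ 68.134; posterior SD ≈ 1.716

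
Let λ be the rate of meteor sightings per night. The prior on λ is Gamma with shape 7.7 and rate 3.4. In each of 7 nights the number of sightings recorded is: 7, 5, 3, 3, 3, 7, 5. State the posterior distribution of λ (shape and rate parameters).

Total count ∑xᵢ = 33 over n = 7 nights.
Gamma is conjugate to the Poisson likelihood: posterior is Gamma(shape = 7.7+33 = 40.7, rate = 3.4+7 = 10.4).

Posterior: Gamma(shape=40.7, rate=10.4)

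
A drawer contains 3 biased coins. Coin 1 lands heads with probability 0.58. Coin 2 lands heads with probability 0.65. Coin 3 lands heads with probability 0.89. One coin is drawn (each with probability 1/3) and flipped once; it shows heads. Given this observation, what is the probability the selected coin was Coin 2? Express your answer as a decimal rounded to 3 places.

Posterior probability ≈ 0.307

Tabulate prior·likelihood by source: [1] prior 0.333333, lik 0.58, product 0.1933; [2] prior 0.333333, lik 0.65, product 0.2167; [3] prior 0.333333, lik 0.89, product 0.2967.
Normalizing constant = 0.70667; the posterior for Coin 2 is its product over the sum, 0.2167/0.70667 = 0.307.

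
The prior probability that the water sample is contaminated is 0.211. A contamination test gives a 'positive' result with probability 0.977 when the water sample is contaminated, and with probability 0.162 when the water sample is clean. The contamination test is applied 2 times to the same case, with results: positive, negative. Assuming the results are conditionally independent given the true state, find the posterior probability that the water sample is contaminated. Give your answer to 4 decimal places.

With H the event that the water sample is contaminated, the joint likelihood of the observed sequence is P(data|H) = 0.977·0.023 = 0.022471 and P(data|¬H) = 0.162·0.838 = 0.13576.
Bayes: P(H|data) = 0.211·0.022471 / (0.211·0.022471 + 0.789·0.13576) = 0.0047414/0.11185 = 0.0424.

Posterior P(H) ≈ 0.0424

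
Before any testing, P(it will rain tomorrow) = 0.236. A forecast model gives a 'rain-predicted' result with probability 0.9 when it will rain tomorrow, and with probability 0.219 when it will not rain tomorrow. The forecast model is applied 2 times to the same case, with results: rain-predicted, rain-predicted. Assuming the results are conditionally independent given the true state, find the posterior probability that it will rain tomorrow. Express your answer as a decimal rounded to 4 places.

With H the event that it will rain tomorrow, the joint likelihood of the observed sequence is P(data|H) = 0.9·0.9 = 0.81000 and P(data|¬H) = 0.219·0.219 = 0.047961.
Bayes: P(H|data) = 0.236·0.81000 / (0.236·0.81000 + 0.764·0.047961) = 0.19116/0.22780 = 0.8391.

Posterior P(H) ≈ 0.8391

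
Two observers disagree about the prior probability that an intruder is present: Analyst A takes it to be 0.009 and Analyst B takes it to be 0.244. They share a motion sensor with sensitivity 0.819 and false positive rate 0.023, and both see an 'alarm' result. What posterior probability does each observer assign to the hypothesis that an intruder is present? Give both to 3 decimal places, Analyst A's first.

The likelihood ratio for an 'alarm' result is 0.819/0.023 = 35.609.
Analyst A: prior odds 0.009/0.991 = 0.0090817; posterior odds 0.32339; posterior probability 0.244.
Analyst B: prior odds 0.244/0.756 = 0.32275; posterior odds 11.493; posterior probability 0.920.

Analyst A: 0.244; Analyst B: 0.920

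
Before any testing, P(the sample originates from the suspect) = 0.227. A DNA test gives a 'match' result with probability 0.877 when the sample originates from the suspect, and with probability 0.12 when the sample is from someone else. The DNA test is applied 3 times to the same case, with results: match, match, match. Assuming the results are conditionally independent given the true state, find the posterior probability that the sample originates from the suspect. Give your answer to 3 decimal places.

Posterior P(H) ≈ 0.991

Let H be the event that the sample originates from the suspect; start with P(H) = 0.227. P('match'|H) = 0.877, P('match'|¬H) = 0.12.
Update on result 1 ('match'): P(H) ← 0.877·0.2270 / (0.877·0.2270 + 0.12·0.7730) = 0.19908/0.29184 = 0.6822.
Update on result 2 ('match'): P(H) ← 0.877·0.6822 / (0.877·0.6822 + 0.12·0.3178) = 0.59825/0.63639 = 0.9401.
Update on result 3 ('match'): P(H) ← 0.877·0.9401 / (0.877·0.9401 + 0.12·0.0599) = 0.82444/0.83163 = 0.9914.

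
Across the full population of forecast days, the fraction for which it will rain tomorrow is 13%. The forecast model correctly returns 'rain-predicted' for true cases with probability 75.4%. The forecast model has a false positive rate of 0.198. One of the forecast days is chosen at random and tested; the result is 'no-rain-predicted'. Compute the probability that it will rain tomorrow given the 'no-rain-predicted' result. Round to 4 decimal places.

Let H be the event that it will rain tomorrow. P(H) = 0.13, so P(¬H) = 0.87. With E the 'no-rain-predicted' result, P(E|H) = 0.246 and P(E|¬H) = 0.802.
P(E) = 0.246·0.13 + 0.802·0.87 = 0.031980 + 0.69774 = 0.72972.
By Bayes' theorem, P(H|E) = 0.031980 / 0.72972 = 0.0438.

P(H | E) ≈ 0.0438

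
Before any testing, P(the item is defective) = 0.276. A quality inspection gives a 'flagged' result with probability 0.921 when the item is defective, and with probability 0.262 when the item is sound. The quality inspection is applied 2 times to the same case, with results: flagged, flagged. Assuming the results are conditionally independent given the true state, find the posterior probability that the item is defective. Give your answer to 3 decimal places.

With H the event that the item is defective, the joint likelihood of the observed sequence is P(data|H) = 0.921·0.921 = 0.84824 and P(data|¬H) = 0.262·0.262 = 0.068644.
Bayes: P(H|data) = 0.276·0.84824 / (0.276·0.84824 + 0.724·0.068644) = 0.23411/0.28381 = 0.8249.

Posterior P(H) ≈ 0.825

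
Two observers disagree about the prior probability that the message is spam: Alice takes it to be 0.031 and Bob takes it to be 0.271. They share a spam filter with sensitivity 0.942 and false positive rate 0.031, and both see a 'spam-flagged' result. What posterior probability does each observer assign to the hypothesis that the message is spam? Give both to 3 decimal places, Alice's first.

The likelihood ratio for a 'spam-flagged' result is 0.942/0.031 = 30.387.
Alice: prior odds 0.031/0.969 = 0.031992; posterior odds 0.97214; posterior probability 0.493.
Bob: prior odds 0.271/0.729 = 0.37174; posterior odds 11.296; posterior probability 0.919.

Alice: 0.493; Bob: 0.919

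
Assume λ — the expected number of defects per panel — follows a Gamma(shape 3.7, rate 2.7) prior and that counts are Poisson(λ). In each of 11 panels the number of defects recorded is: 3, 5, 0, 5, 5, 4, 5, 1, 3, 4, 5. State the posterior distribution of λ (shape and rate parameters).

Posterior: Gamma(shape=43.7, rate=13.7)

Total count ∑xᵢ = 40 over n = 11 panels.
Gamma is conjugate to the Poisson likelihood: posterior is Gamma(shape = 3.7+40 = 43.7, rate = 2.7+11 = 13.7).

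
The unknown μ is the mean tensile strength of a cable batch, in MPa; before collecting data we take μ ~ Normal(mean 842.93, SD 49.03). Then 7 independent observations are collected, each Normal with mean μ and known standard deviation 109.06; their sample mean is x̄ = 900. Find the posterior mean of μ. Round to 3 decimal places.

Posterior mean ≈ 876.366

With known σ, the Normal prior is conjugate. Weight on the data is w = (n/σ²)/(n/σ² + 1/τ₀²) = 0.00058853/(0.00058853+0.00041598) = 0.58588.
Posterior mean = w·x̄ + (1−w)·μ₀ = 0.58588·900 + 0.41412·842.93 = 876.366.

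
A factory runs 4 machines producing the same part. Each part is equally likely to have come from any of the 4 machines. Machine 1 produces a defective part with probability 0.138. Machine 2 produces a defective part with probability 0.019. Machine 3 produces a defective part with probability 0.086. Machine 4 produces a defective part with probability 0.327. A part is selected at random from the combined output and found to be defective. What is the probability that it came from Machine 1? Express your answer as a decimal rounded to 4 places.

Posterior probability ≈ 0.2421

P(defective|M1) = 0.138; P(defective|M2) = 0.019; P(defective|M3) = 0.086; P(defective|M4) = 0.327.
Prior × likelihood for each source: 0.25·0.138=0.03450, 0.25·0.019=0.004750, 0.25·0.086=0.02150, 0.25·0.327=0.08175. Summing gives P(defective) = 0.14250.
P(Machine 1 | defective) = 0.03450 / 0.14250 = 0.2421.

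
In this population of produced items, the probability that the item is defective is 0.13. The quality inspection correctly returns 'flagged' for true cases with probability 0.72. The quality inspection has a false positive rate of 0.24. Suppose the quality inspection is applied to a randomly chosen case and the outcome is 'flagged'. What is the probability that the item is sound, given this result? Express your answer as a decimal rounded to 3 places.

Write H for 'the item is defective'. Prior odds H:¬H = 0.13/0.87 = 0.14943. For the 'flagged' outcome, the likelihood ratio is 0.72/0.24 = 3.0000.
Posterior odds = 0.14943 × 3.0000 = 0.44828, so P(H|E) = 0.44828/(1+0.44828) = 0.310. Then P(¬H|E) = 1 − 0.310 = 0.690.

P(¬H | E) ≈ 0.690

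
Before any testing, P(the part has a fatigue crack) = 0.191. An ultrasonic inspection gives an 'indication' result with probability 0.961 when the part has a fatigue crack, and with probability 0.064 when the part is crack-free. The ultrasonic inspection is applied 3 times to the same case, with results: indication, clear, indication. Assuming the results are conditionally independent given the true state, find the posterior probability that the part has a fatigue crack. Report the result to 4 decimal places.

Posterior P(H) ≈ 0.6892

Let H be the event that the part has a fatigue crack; start with P(H) = 0.191. P('indication'|H) = 0.961, P('indication'|¬H) = 0.064.
Update on result 1 ('indication'): P(H) ← 0.961·0.1910 / (0.961·0.1910 + 0.064·0.8090) = 0.18355/0.23533 = 0.7800.
Update on result 2 ('clear'): P(H) ← 0.039·0.7800 / (0.039·0.7800 + 0.936·0.2200) = 0.030419/0.23636 = 0.1287.
Update on result 3 ('indication'): P(H) ← 0.961·0.1287 / (0.961·0.1287 + 0.064·0.8713) = 0.12368/0.17945 = 0.6892.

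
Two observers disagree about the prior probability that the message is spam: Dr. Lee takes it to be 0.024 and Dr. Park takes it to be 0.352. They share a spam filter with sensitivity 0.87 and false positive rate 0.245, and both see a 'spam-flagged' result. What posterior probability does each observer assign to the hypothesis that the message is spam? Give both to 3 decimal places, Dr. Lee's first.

Dr. Lee: 0.080; Dr. Park: 0.659

P('+'|H) = 0.87, P('+'|¬H) = 0.245.
Dr. Lee: numerator 0.87·0.024 = 0.020880; evidence = 0.020880+0.245·0.976 = 0.26000; posterior = 0.080.
Dr. Park: numerator 0.87·0.352 = 0.30624; evidence = 0.30624+0.245·0.648 = 0.46500; posterior = 0.659.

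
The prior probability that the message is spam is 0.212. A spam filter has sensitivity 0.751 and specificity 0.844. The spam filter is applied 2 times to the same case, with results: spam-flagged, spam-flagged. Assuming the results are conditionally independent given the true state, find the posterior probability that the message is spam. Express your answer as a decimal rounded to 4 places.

With H the event that the message is spam, the joint likelihood of the observed sequence is P(data|H) = 0.751·0.751 = 0.56400 and P(data|¬H) = 0.156·0.156 = 0.024336.
Bayes: P(H|data) = 0.212·0.56400 / (0.212·0.56400 + 0.788·0.024336) = 0.11957/0.13874 = 0.8618.

Posterior P(H) ≈ 0.8618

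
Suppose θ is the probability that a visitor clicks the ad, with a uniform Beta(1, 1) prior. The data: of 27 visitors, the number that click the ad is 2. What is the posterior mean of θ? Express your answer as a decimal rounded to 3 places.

The binomial likelihood is conjugate to the Beta prior: with 2 successes and 25 failures, the posterior is Beta(1+2, 1+25) = Beta(3, 26).
E[θ | data] = 3/(3+26) = 0.103.

Posterior mean ≈ 0.103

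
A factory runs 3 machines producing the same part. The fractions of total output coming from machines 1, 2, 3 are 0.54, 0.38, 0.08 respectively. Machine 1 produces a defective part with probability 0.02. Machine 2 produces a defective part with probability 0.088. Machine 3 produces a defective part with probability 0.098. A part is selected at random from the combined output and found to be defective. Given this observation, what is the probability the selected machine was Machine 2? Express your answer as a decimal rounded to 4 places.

Tabulate prior·likelihood by source: [1] prior 0.54, lik 0.02, product 0.01080; [2] prior 0.38, lik 0.088, product 0.03344; [3] prior 0.08, lik 0.098, product 0.007840.
Normalizing constant = 0.052080; the posterior for Machine 2 is its product over the sum, 0.03344/0.052080 = 0.6421.

Posterior probability ≈ 0.6421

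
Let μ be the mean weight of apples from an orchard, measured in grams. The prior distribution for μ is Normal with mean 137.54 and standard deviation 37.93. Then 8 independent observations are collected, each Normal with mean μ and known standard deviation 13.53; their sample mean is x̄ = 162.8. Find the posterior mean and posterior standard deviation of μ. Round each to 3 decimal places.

Posterior mean ≈ 162.405; posterior SD ≈ 4.746

With known σ, the Normal prior is conjugate. Weight on the data is w = (n/σ²)/(n/σ² + 1/τ₀²) = 0.0437013/(0.0437013+0.00069508) = 0.98434.
Posterior mean = w·x̄ + (1−w)·μ₀ = 0.98434·162.8 + 0.015656·137.54 = 162.405. Posterior variance = 1/(0.0437013+0.00069508) = 22.5244, so SD = 4.746.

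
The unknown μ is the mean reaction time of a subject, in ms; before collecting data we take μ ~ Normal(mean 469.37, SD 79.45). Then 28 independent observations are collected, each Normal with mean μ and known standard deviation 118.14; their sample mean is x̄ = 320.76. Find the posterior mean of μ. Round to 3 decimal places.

Posterior mean ≈ 331.636

Prior precision 1/τ₀² = 1/79.45² = 0.00015842; data precision n/σ² = 28/118.14² = 0.00200615.
Posterior precision = 0.00015842 + 0.00200615 = 0.00216457.
Posterior mean = (0.00015842·469.37 + 0.00200615·320.76) / 0.00216457 = 331.636.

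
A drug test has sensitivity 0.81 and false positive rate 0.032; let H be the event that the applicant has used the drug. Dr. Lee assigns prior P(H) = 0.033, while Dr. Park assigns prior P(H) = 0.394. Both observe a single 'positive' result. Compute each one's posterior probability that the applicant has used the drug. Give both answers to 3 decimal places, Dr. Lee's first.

Dr. Lee: 0.463; Dr. Park: 0.943

P('+'|H) = 0.81, P('+'|¬H) = 0.032.
Dr. Lee: numerator 0.81·0.033 = 0.026730; evidence = 0.026730+0.032·0.967 = 0.057674; posterior = 0.463.
Dr. Park: numerator 0.81·0.394 = 0.31914; evidence = 0.31914+0.032·0.606 = 0.33853; posterior = 0.943.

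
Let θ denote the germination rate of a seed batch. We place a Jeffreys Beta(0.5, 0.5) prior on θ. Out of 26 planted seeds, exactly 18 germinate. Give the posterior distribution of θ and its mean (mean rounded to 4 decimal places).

Posterior: Beta(18.5, 8.5); mean ≈ 0.6852

Observing 18 successes and 8 failures updates Beta(0.5, 0.5) by adding the success and failure counts to the two shape parameters: α = 0.5+18 = 18.5, β = 0.5+8 = 8.5.
Posterior mean = α/(α+β) = 18.5/27 = 0.6852.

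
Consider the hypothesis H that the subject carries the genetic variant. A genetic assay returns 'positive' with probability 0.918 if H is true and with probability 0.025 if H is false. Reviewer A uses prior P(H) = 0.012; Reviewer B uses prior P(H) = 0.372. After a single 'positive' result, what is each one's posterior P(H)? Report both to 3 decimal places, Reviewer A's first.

Reviewer A: 0.308; Reviewer B: 0.956

The likelihood ratio for a 'positive' result is 0.918/0.025 = 36.720.
Reviewer A: prior odds 0.012/0.988 = 0.012146; posterior odds 0.44599; posterior probability 0.308.
Reviewer B: prior odds 0.372/0.628 = 0.59236; posterior odds 21.751; posterior probability 0.956.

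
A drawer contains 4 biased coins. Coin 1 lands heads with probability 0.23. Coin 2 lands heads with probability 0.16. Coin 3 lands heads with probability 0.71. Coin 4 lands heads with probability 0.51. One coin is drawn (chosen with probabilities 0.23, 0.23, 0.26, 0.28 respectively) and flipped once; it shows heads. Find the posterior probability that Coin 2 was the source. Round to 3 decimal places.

Tabulate prior·likelihood by source: [1] prior 0.23, lik 0.23, product 0.05290; [2] prior 0.23, lik 0.16, product 0.03680; [3] prior 0.26, lik 0.71, product 0.1846; [4] prior 0.28, lik 0.51, product 0.1428.
Normalizing constant = 0.41710; the posterior for Coin 2 is its product over the sum, 0.03680/0.41710 = 0.088.

Posterior probability ≈ 0.088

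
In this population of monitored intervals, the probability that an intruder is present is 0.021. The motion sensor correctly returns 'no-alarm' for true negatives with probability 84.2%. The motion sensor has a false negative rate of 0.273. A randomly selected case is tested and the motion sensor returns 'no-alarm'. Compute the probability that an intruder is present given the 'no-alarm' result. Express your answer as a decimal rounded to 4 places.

Let H be the event that an intruder is present. P(H) = 0.021, so P(¬H) = 0.979. With E the 'no-alarm' result, P(E|H) = 0.273 and P(E|¬H) = 0.842.
P(E) = 0.273·0.021 + 0.842·0.979 = 0.0057330 + 0.82432 = 0.83005.
By Bayes' theorem, P(H|E) = 0.0057330 / 0.83005 = 0.0069.

P(H | E) ≈ 0.0069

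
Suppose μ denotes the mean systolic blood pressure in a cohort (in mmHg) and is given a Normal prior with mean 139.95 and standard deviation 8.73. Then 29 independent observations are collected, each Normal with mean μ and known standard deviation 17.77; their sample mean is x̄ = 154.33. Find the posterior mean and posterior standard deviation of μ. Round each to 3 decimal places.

Posterior mean ≈ 152.532; posterior SD ≈ 3.087

With known σ, the Normal prior is conjugate. Weight on the data is w = (n/σ²)/(n/σ² + 1/τ₀²) = 0.0918382/(0.0918382+0.0131211) = 0.87499.
Posterior mean = w·x̄ + (1−w)·μ₀ = 0.87499·154.33 + 0.12501·139.95 = 152.532. Posterior variance = 1/(0.0918382+0.0131211) = 9.52750, so SD = 3.087.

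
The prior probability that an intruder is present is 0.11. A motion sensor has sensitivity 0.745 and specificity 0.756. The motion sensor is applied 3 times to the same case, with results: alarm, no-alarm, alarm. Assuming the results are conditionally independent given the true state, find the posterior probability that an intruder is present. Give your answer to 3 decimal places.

With H the event that an intruder is present, the joint likelihood of the observed sequence is P(data|H) = 0.745·0.255·0.745 = 0.14153 and P(data|¬H) = 0.244·0.756·0.244 = 0.045009.
Bayes: P(H|data) = 0.11·0.14153 / (0.11·0.14153 + 0.89·0.045009) = 0.015568/0.055627 = 0.2799.

Posterior P(H) ≈ 0.280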